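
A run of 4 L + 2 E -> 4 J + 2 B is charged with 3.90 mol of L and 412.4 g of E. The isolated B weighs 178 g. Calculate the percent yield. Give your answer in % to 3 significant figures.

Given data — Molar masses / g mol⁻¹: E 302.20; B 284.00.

n(L) = 3.900 mol
n(E) = 412.4 / 302.20 = 1.365 mol
n/ν for L = 3.900/4 = 0.9750
n/ν for E = 1.365/2 = 0.6825
Smallest n/ν is E → limiting reagent.
theoretical n(B) = (2/2) × 1.365 = 1.365 mol → 387.7 g
% yield = 178 / 387.7 × 100 = 45.91 %

45.9 %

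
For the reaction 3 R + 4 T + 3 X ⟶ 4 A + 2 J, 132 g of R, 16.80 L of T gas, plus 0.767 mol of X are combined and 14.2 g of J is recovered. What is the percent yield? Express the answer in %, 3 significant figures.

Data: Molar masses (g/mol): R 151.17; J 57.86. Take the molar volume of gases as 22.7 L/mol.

66.3 %

n(R) = 132.0 / 151.17 = 0.8732 mol
n(T) = 16.80 / 22.7 = 0.7401 mol
n(X) = 0.7670 mol
n/ν for R = 0.8732/3 = 0.2911
n/ν for T = 0.7401/4 = 0.1850
n/ν for X = 0.7670/3 = 0.2557
Smallest n/ν is T → limiting reagent.
theoretical n(J) = (2/4) × 0.7401 = 0.3701 mol → 21.41 g
% yield = 14.2 / 21.41 × 100 = 66.32 %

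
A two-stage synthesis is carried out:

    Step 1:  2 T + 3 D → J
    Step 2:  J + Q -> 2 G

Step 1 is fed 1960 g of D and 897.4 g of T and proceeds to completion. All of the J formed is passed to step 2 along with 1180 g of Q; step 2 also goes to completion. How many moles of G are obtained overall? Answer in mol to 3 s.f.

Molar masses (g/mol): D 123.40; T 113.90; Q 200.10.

Step 1:
n(D) = 1960 / 123.40 = 15.88 mol
n(T) = 897.4 / 113.90 = 7.879 mol
n/ν for D = 15.88/3 = 5.293
n/ν for T = 7.879/2 = 3.940
Smallest n/ν is T → limiting reagent.
n(J) produced = (1/2) × 7.879 = 3.940 mol
Step 2:
n(J) available = 3.940 mol
n(Q) = 1180 / 200.10 = 5.897 mol
n/ν for J = 3.940/1 = 3.940
n/ν for Q = 5.897/1 = 5.897
Smallest n/ν is J → limiting reagent.
n(G) = (2/1) × 3.940 = 7.880 mol

7.88 mol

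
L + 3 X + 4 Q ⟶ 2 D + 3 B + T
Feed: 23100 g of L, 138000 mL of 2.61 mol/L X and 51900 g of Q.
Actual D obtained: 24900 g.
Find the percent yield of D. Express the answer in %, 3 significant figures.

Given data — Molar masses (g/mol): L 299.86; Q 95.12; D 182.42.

n(L) = 23100 / 299.86 = 77.04 mol
n(X) = 2.61 × 138000/1000 = 360.2 mol
n(Q) = 51900 / 95.12 = 545.6 mol
n/ν → L: 77.04, X: 120.1, Q: 136.4; L is limiting.
theoretical n(D) = (2/1) × 77.04 = 154.1 mol → 28110 g
% yield = 24900 / 28110 × 100 = 88.58 %

88.6 %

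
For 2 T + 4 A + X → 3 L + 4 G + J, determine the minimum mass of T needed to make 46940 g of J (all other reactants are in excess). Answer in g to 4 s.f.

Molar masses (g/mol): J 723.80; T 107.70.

13970 g

n(J) = 46940 / 723.80 = 64.85 mol
n(T) = (2/1) × 64.85 = 129.7 mol
mass = 129.7 × 107.70 = 13970 g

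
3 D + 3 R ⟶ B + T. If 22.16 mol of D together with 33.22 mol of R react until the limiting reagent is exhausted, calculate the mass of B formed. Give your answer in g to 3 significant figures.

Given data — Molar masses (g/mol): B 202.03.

n(D) = 22.16 mol
n(R) = 33.22 mol
n/ν → D: 7.387, R: 11.07; D is limiting.
n(B) = (1/3) × 22.16 = 7.387 mol
mass = 7.387 × 202.03 = 1492 g

1490 g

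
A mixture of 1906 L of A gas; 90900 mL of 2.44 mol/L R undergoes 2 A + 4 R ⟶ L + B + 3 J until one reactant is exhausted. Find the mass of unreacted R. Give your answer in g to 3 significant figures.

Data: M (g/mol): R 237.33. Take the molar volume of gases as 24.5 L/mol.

n(A) = 1906 / 24.5 = 77.80 mol
n(R) = 2.44 × 90900/1000 = 221.8 mol
n/ν for A = 77.80/2 = 38.90
n/ν for R = 221.8/4 = 55.45
Smallest n/ν is A → limiting reagent.
R consumed = (4/2) × 77.80 = 155.6 mol
R remaining = 221.8 − 155.6 = 66.20 mol
mass = 66.20 × 237.33 = 15710 g

15700 g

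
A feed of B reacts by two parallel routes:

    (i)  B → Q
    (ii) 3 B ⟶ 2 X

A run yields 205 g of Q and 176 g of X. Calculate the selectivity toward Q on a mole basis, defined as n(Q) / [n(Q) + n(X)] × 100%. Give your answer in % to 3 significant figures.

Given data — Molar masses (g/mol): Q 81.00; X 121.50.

n(Q) = 205 / 81.00 = 2.531 mol
n(X) = 176 / 121.50 = 1.449 mol
selectivity = 2.531/(2.531+1.449) × 100 = 63.59 %

63.6 %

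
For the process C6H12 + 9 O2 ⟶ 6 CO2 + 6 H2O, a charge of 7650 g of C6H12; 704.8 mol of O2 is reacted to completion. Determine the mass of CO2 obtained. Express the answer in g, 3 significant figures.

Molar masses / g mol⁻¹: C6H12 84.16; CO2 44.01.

n(C6H12) = 7650 / 84.16 = 90.90 mol
n(O2) = 704.8 mol
n/ν for C6H12 = 90.90/1 = 90.90
n/ν for O2 = 704.8/9 = 78.31
Smallest n/ν is O2 → limiting reagent.
n(CO2) = (6/9) × 704.8 = 469.9 mol
mass = 469.9 × 44.01 = 20680 g

20700 g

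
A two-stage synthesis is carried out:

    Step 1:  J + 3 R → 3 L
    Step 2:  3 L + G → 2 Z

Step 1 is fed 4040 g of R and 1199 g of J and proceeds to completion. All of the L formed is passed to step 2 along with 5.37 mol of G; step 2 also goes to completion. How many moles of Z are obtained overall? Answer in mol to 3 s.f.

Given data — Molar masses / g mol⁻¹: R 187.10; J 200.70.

Step 1:
n(R) = 4040 / 187.10 = 21.59 mol
n(J) = 1199 / 200.70 = 5.974 mol
n/ν → R: 7.197, J: 5.974; J is limiting.
n(L) produced = (3/1) × 5.974 = 17.92 mol
Step 2:
n(L) available = 17.92 mol
n(G) = 5.370 mol
n/ν → L: 5.973, G: 5.370; G is limiting.
n(Z) = (2/1) × 5.370 = 10.74 mol

10.7 mol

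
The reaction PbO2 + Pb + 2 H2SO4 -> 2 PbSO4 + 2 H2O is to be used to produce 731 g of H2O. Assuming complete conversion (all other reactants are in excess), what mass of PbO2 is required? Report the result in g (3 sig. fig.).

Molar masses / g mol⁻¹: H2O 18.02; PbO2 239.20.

n(H2O) = 731 / 18.02 = 40.57 mol
n(PbO2) = (1/2) × 40.57 = 20.29 mol
mass = 20.29 × 239.20 = 4853 g

4850 g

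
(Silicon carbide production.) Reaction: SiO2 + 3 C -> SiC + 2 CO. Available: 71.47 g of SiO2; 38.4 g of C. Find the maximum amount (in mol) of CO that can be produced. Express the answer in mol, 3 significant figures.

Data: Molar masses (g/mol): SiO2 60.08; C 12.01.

n(SiO2) = 71.47 / 60.08 = 1.190 mol
n(C) = 38.40 / 12.01 = 3.197 mol
n/ν → SiO2: 1.190, C: 1.066; C is limiting.
n(CO) = (2/3) × 3.197 = 2.131 mol

2.13 mol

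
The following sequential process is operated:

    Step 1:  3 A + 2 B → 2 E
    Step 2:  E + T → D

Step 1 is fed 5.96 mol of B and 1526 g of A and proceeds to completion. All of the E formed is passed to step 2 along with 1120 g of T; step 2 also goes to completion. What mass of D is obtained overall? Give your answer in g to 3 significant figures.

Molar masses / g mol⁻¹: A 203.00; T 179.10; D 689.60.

3460 g

Step 1:
n(B) = 5.960 mol
n(A) = 1526 / 203.00 = 7.517 mol
n/ν → B: 2.980, A: 2.506; A is limiting.
n(E) produced = (2/3) × 7.517 = 5.011 mol
Step 2:
n(E) available = 5.011 mol
n(T) = 1120 / 179.10 = 6.253 mol
n/ν → E: 5.011, T: 6.253; E is limiting.
n(D) = (1/1) × 5.011 = 5.011 mol
mass = 5.011 × 689.60 = 3456 g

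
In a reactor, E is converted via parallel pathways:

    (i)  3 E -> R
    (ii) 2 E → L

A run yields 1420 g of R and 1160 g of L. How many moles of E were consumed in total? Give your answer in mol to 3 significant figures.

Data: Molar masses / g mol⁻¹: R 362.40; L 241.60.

n(R) = 1420 / 362.40 = 3.918 mol
n(L) = 1160 / 241.60 = 4.801 mol
n(E) via (i) = (3/1)×3.918 = 11.75 mol
n(E) via (ii) = (2/1)×4.801 = 9.602 mol
total n(E) = 11.75 + 9.602 = 21.35 mol

21.4 mol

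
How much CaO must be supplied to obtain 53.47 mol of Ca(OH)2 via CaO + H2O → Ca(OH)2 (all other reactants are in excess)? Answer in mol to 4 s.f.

53.47 mol

n(Ca(OH)2) = 53.47 mol
n(CaO) = (1/1) × 53.47 = 53.47 mol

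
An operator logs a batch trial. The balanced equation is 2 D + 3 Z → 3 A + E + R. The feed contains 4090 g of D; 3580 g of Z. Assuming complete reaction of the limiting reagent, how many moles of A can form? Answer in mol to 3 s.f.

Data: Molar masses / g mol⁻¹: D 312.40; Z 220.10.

n(D) = 4090 / 312.40 = 13.09 mol
n(Z) = 3580 / 220.10 = 16.27 mol
n/ν for D = 13.09/2 = 6.545
n/ν for Z = 16.27/3 = 5.423
Smallest n/ν is Z → limiting reagent.
n(A) = (3/3) × 16.27 = 16.27 mol

16.3 mol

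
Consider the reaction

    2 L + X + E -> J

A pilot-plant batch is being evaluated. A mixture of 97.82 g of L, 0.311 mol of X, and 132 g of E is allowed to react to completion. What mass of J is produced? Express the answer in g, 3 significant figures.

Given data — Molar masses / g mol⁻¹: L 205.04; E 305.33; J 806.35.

192 g

n(L) = 97.82 / 205.04 = 0.4771 mol
n(X) = 0.3110 mol
n(E) = 132.0 / 305.33 = 0.4323 mol
n/ν for L = 0.4771/2 = 0.2386
n/ν for X = 0.3110/1 = 0.3110
n/ν for E = 0.4323/1 = 0.4323
Smallest n/ν is L → limiting reagent.
n(J) = (1/2) × 0.4771 = 0.2386 mol
mass = 0.2386 × 806.35 = 192.4 g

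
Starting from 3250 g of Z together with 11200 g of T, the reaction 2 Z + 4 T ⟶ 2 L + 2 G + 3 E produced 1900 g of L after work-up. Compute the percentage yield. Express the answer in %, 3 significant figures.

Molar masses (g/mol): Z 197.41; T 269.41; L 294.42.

n(Z) = 3250 / 197.41 = 16.46 mol
n(T) = 11200 / 269.41 = 41.57 mol
n/ν → Z: 8.230, T: 10.39; Z is limiting.
theoretical n(L) = (2/2) × 16.46 = 16.46 mol → 4846 g
% yield = 1900 / 4846 × 100 = 39.21 %

39.2 %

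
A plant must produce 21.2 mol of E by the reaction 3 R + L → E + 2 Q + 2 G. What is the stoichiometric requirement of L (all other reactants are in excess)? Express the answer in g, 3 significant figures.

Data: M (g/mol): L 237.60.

n(E) = 21.20 mol
n(L) = (1/1) × 21.20 = 21.20 mol
mass = 21.20 × 237.60 = 5037 g

5040 g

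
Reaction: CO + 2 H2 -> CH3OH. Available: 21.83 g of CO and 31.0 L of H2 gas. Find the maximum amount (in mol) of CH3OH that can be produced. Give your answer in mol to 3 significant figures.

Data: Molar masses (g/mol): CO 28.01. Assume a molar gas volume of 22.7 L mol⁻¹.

n(CO) = 21.83 / 28.01 = 0.7794 mol
n(H2) = 31.00 / 22.7 = 1.366 mol
n/ν → CO: 0.7794, H2: 0.6830; H2 is limiting.
n(CH3OH) = (1/2) × 1.366 = 0.6830 mol

0.683 mol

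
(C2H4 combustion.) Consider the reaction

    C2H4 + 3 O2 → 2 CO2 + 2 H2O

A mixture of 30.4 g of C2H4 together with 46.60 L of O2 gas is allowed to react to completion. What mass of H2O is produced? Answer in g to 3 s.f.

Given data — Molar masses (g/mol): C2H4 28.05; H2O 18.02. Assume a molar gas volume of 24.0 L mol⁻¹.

n(C2H4) = 30.40 / 28.05 = 1.084 mol
n(O2) = 46.60 / 24.0 = 1.942 mol
n/ν for C2H4 = 1.084/1 = 1.084
n/ν for O2 = 1.942/3 = 0.6473
Smallest n/ν is O2 → limiting reagent.
n(H2O) = (2/3) × 1.942 = 1.295 mol
mass = 1.295 × 18.02 = 23.34 g

23.3 g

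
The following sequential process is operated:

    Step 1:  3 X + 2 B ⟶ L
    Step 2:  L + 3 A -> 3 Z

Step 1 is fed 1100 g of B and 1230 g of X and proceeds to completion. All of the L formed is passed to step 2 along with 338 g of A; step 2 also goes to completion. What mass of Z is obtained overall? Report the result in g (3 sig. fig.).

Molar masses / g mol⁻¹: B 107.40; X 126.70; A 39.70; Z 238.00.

2030 g

Step 1:
n(B) = 1100 / 107.40 = 10.24 mol
n(X) = 1230 / 126.70 = 9.708 mol
n/ν for B = 10.24/2 = 5.120
n/ν for X = 9.708/3 = 3.236
Smallest n/ν is X → limiting reagent.
n(L) produced = (1/3) × 9.708 = 3.236 mol
Step 2:
n(L) available = 3.236 mol
n(A) = 338.0 / 39.70 = 8.514 mol
n/ν for L = 3.236/1 = 3.236
n/ν for A = 8.514/3 = 2.838
Smallest n/ν is A → limiting reagent.
n(Z) = (3/3) × 8.514 = 8.514 mol
mass = 8.514 × 238.00 = 2026 g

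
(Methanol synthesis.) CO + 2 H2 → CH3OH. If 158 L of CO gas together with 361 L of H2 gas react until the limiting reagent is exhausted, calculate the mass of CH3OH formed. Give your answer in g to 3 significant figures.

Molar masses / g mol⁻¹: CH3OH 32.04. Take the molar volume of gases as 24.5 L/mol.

n(CO) = 158.0 / 24.5 = 6.449 mol
n(H2) = 361.0 / 24.5 = 14.73 mol
n/ν for CO = 6.449/1 = 6.449
n/ν for H2 = 14.73/2 = 7.365
Smallest n/ν is CO → limiting reagent.
n(CH3OH) = (1/1) × 6.449 = 6.449 mol
mass = 6.449 × 32.04 = 206.6 g

207 g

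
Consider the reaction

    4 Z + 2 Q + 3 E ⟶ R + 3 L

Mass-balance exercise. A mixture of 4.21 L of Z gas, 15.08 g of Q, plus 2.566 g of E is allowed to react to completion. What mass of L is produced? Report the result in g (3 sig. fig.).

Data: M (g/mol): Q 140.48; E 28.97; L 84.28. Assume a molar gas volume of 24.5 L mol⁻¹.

7.47 g

n(Z) = 4.210 / 24.5 = 0.1718 mol
n(Q) = 15.08 / 140.48 = 0.1073 mol
n(E) = 2.566 / 28.97 = 0.08857 mol
n/ν for Z = 0.1718/4 = 0.04295
n/ν for Q = 0.1073/2 = 0.05365
n/ν for E = 0.08857/3 = 0.02952
Smallest n/ν is E → limiting reagent.
n(L) = (3/3) × 0.08857 = 0.08857 mol
mass = 0.08857 × 84.28 = 7.465 g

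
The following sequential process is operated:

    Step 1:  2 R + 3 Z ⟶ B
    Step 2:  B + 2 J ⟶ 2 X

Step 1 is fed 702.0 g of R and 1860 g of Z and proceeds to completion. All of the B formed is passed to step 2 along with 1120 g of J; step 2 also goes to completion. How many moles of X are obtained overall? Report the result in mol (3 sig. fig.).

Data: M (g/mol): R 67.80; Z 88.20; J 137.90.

Step 1:
n(R) = 702.0 / 67.80 = 10.35 mol
n(Z) = 1860 / 88.20 = 21.09 mol
n/ν for R = 10.35/2 = 5.175
n/ν for Z = 21.09/3 = 7.030
Smallest n/ν is R → limiting reagent.
n(B) produced = (1/2) × 10.35 = 5.175 mol
Step 2:
n(B) available = 5.175 mol
n(J) = 1120 / 137.90 = 8.122 mol
n/ν for B = 5.175/1 = 5.175
n/ν for J = 8.122/2 = 4.061
Smallest n/ν is J → limiting reagent.
n(X) = (2/2) × 8.122 = 8.122 mol

8.12 mol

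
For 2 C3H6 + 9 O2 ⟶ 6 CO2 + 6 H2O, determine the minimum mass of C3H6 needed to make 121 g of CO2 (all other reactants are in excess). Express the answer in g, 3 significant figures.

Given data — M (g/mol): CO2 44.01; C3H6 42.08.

38.6 g

n(CO2) = 121 / 44.01 = 2.749 mol
n(C3H6) = (2/6) × 2.749 = 0.9163 mol
mass = 0.9163 × 42.08 = 38.56 g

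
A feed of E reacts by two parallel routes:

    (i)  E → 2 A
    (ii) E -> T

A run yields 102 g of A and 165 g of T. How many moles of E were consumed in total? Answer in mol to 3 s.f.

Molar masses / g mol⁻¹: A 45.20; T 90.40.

n(A) = 102 / 45.20 = 2.257 mol
n(T) = 165 / 90.40 = 1.825 mol
n(E) via (i) = (1/2)×2.257 = 1.129 mol
n(E) via (ii) = (1/1)×1.825 = 1.825 mol
total n(E) = 1.129 + 1.825 = 2.954 mol

2.95 mol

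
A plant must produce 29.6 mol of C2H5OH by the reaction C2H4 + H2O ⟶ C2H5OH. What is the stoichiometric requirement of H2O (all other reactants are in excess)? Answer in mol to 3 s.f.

29.6 mol

n(C2H5OH) = 29.60 mol
n(H2O) = (1/1) × 29.60 = 29.60 mol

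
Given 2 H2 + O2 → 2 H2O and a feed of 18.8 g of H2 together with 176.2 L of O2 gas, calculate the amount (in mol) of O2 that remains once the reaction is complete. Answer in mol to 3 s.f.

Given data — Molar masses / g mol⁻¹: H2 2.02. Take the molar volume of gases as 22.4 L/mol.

n(H2) = 18.80 / 2.02 = 9.307 mol
n(O2) = 176.2 / 22.4 = 7.866 mol
n/ν → H2: 4.654, O2: 7.866; H2 is limiting.
O2 consumed = (1/2) × 9.307 = 4.654 mol
O2 remaining = 7.866 − 4.654 = 3.212 mol

3.21 mol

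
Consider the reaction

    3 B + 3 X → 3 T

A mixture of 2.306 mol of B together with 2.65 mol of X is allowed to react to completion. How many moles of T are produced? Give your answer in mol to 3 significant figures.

n(B) = 2.306 mol
n(X) = 2.650 mol
n/ν for B = 2.306/3 = 0.7687
n/ν for X = 2.650/3 = 0.8833
Smallest n/ν is B → limiting reagent.
n(T) = (3/3) × 2.306 = 2.306 mol

2.31 mol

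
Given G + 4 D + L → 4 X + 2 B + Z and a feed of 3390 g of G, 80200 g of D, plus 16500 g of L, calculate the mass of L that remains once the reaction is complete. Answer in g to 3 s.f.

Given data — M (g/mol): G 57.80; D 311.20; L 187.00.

n(G) = 3390 / 57.80 = 58.65 mol
n(D) = 80200 / 311.20 = 257.7 mol
n(L) = 16500 / 187.00 = 88.24 mol
n/ν for G = 58.65/1 = 58.65
n/ν for D = 257.7/4 = 64.43
n/ν for L = 88.24/1 = 88.24
Smallest n/ν is G → limiting reagent.
L consumed = (1/1) × 58.65 = 58.65 mol
L remaining = 88.24 − 58.65 = 29.59 mol
mass = 29.59 × 187.00 = 5533 g

5530 g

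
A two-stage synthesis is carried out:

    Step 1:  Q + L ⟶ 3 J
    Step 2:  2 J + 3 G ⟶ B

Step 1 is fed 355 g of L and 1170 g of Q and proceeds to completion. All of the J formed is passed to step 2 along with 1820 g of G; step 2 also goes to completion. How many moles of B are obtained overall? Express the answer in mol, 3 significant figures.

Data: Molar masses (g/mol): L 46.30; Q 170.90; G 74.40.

8.15 mol

Step 1:
n(L) = 355.0 / 46.30 = 7.667 mol
n(Q) = 1170 / 170.90 = 6.846 mol
n/ν for L = 7.667/1 = 7.667
n/ν for Q = 6.846/1 = 6.846
Smallest n/ν is Q → limiting reagent.
n(J) produced = (3/1) × 6.846 = 20.54 mol
Step 2:
n(J) available = 20.54 mol
n(G) = 1820 / 74.40 = 24.46 mol
n/ν for J = 20.54/2 = 10.27
n/ν for G = 24.46/3 = 8.153
Smallest n/ν is G → limiting reagent.
n(B) = (1/3) × 24.46 = 8.153 mol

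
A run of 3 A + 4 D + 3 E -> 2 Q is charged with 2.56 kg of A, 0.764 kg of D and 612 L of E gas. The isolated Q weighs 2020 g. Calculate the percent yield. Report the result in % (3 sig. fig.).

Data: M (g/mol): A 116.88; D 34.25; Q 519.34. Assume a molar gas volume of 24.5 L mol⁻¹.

34.9 %

n(A) = 2.560×1000 / 116.88 = 21.90 mol
n(D) = 0.7640×1000 / 34.25 = 22.31 mol
n(E) = 612.0 / 24.5 = 24.98 mol
n/ν → A: 7.300, D: 5.578, E: 8.327; D is limiting.
theoretical n(Q) = (2/4) × 22.31 = 11.16 mol → 5796 g
% yield = 2020 / 5796 × 100 = 34.85 %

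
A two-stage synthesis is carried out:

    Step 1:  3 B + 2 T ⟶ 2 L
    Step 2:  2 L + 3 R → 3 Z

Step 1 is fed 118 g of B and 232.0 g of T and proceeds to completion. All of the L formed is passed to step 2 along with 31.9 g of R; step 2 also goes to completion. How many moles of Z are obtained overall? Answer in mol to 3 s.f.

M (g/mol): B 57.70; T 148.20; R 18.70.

Step 1:
n(B) = 118.0 / 57.70 = 2.045 mol
n(T) = 232.0 / 148.20 = 1.565 mol
n/ν for B = 2.045/3 = 0.6817
n/ν for T = 1.565/2 = 0.7825
Smallest n/ν is B → limiting reagent.
n(L) produced = (2/3) × 2.045 = 1.363 mol
Step 2:
n(L) available = 1.363 mol
n(R) = 31.90 / 18.70 = 1.706 mol
n/ν for L = 1.363/2 = 0.6815
n/ν for R = 1.706/3 = 0.5687
Smallest n/ν is R → limiting reagent.
n(Z) = (3/3) × 1.706 = 1.706 mol

1.71 mol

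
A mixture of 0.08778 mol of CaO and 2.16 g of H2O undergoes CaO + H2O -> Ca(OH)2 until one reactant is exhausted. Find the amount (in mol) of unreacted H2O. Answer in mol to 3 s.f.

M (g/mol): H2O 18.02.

0.0321 mol

n(CaO) = 0.08778 mol
n(H2O) = 2.160 / 18.02 = 0.1199 mol
n/ν for CaO = 0.08778/1 = 0.08778
n/ν for H2O = 0.1199/1 = 0.1199
Smallest n/ν is CaO → limiting reagent.
H2O consumed = (1/1) × 0.08778 = 0.08778 mol
H2O remaining = 0.1199 − 0.08778 = 0.03212 mol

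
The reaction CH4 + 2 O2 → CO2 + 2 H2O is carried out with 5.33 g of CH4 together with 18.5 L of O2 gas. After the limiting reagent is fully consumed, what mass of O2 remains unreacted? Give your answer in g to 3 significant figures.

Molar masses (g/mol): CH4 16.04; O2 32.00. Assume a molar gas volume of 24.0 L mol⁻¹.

n(CH4) = 5.330 / 16.04 = 0.3323 mol
n(O2) = 18.50 / 24.0 = 0.7708 mol
n/ν for CH4 = 0.3323/1 = 0.3323
n/ν for O2 = 0.7708/2 = 0.3854
Smallest n/ν is CH4 → limiting reagent.
O2 consumed = (2/1) × 0.3323 = 0.6646 mol
O2 remaining = 0.7708 − 0.6646 = 0.1062 mol
mass = 0.1062 × 32.00 = 3.398 g

3.40 g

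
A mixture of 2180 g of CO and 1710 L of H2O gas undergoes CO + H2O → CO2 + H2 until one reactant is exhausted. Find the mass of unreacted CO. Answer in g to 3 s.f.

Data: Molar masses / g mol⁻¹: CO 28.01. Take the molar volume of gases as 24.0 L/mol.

n(CO) = 2180 / 28.01 = 77.83 mol
n(H2O) = 1710 / 24.0 = 71.25 mol
n/ν → CO: 77.83, H2O: 71.25; H2O is limiting.
CO consumed = (1/1) × 71.25 = 71.25 mol
CO remaining = 77.83 − 71.25 = 6.580 mol
mass = 6.580 × 28.01 = 184.3 g

184 g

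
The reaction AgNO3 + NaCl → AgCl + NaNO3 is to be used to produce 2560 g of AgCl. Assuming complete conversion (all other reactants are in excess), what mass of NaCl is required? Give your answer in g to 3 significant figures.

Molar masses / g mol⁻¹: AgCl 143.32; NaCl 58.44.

n(AgCl) = 2560 / 143.32 = 17.86 mol
n(NaCl) = (1/1) × 17.86 = 17.86 mol
mass = 17.86 × 58.44 = 1044 g

1040 g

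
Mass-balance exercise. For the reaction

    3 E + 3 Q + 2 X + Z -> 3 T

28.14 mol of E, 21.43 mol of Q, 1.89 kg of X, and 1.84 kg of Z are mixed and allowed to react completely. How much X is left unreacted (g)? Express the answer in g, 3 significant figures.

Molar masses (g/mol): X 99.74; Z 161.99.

465 g

n(E) = 28.14 mol
n(Q) = 21.43 mol
n(X) = 1.890×1000 / 99.74 = 18.95 mol
n(Z) = 1.840×1000 / 161.99 = 11.36 mol
n/ν for E = 28.14/3 = 9.380
n/ν for Q = 21.43/3 = 7.143
n/ν for X = 18.95/2 = 9.475
n/ν for Z = 11.36/1 = 11.36
Smallest n/ν is Q → limiting reagent.
X consumed = (2/3) × 21.43 = 14.29 mol
X remaining = 18.95 − 14.29 = 4.660 mol
mass = 4.660 × 99.74 = 464.8 g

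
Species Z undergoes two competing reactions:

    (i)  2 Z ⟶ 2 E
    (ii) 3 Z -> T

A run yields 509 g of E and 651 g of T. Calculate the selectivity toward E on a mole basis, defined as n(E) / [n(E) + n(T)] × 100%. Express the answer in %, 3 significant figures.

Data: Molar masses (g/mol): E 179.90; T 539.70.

70.1 %

n(E) = 509 / 179.90 = 2.829 mol
n(T) = 651 / 539.70 = 1.206 mol
selectivity = 2.829/(2.829+1.206) × 100 = 70.11 %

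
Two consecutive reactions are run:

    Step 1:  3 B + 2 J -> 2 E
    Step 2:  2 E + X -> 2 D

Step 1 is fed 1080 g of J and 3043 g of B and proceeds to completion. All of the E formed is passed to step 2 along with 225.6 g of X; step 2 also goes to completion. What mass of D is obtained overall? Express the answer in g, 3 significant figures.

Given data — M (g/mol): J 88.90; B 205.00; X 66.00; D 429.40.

2940 g

Step 1:
n(J) = 1080 / 88.90 = 12.15 mol
n(B) = 3043 / 205.00 = 14.84 mol
n/ν for J = 12.15/2 = 6.075
n/ν for B = 14.84/3 = 4.947
Smallest n/ν is B → limiting reagent.
n(E) produced = (2/3) × 14.84 = 9.893 mol
Step 2:
n(E) available = 9.893 mol
n(X) = 225.6 / 66.00 = 3.418 mol
n/ν for E = 9.893/2 = 4.947
n/ν for X = 3.418/1 = 3.418
Smallest n/ν is X → limiting reagent.
n(D) = (2/1) × 3.418 = 6.836 mol
mass = 6.836 × 429.40 = 2935 g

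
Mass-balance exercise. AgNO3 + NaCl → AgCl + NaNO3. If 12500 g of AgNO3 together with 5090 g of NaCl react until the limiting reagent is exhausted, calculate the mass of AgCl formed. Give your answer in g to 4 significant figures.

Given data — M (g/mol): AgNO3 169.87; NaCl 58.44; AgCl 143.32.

10550 g

n(AgNO3) = 12500 / 169.87 = 73.59 mol
n(NaCl) = 5090 / 58.44 = 87.10 mol
n/ν for AgNO3 = 73.59/1 = 73.59
n/ν for NaCl = 87.10/1 = 87.10
Smallest n/ν is AgNO3 → limiting reagent.
n(AgCl) = (1/1) × 73.59 = 73.59 mol
mass = 73.59 × 143.32 = 10550 g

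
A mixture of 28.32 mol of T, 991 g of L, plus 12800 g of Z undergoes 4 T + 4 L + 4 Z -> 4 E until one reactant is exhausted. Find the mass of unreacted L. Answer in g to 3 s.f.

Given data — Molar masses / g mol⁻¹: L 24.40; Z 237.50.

n(T) = 28.32 mol
n(L) = 991.0 / 24.40 = 40.61 mol
n(Z) = 12800 / 237.50 = 53.89 mol
n/ν for T = 28.32/4 = 7.080
n/ν for L = 40.61/4 = 10.15
n/ν for Z = 53.89/4 = 13.47
Smallest n/ν is T → limiting reagent.
L consumed = (4/4) × 28.32 = 28.32 mol
L remaining = 40.61 − 28.32 = 12.29 mol
mass = 12.29 × 24.40 = 299.9 g

300 g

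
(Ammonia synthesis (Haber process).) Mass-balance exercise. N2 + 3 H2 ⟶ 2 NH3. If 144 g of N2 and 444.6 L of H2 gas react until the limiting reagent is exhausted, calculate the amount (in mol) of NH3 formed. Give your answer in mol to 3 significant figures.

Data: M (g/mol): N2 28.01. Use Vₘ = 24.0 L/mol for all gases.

10.3 mol

n(N2) = 144.0 / 28.01 = 5.141 mol
n(H2) = 444.6 / 24.0 = 18.53 mol
n/ν → N2: 5.141, H2: 6.177; N2 is limiting.
n(NH3) = (2/1) × 5.141 = 10.28 mol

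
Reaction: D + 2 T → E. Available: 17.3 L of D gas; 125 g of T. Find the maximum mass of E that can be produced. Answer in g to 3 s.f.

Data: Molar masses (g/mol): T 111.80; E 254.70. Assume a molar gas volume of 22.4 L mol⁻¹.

n(D) = 17.30 / 22.4 = 0.7723 mol
n(T) = 125.0 / 111.80 = 1.118 mol
n/ν for D = 0.7723/1 = 0.7723
n/ν for T = 1.118/2 = 0.5590
Smallest n/ν is T → limiting reagent.
n(E) = (1/2) × 1.118 = 0.5590 mol
mass = 0.5590 × 254.70 = 142.4 g

142 g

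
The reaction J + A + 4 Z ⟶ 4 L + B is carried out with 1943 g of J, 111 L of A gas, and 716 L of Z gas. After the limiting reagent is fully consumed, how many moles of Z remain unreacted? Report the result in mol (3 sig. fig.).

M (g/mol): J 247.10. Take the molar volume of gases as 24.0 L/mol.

11.3 mol

n(J) = 1943 / 247.10 = 7.863 mol
n(A) = 111.0 / 24.0 = 4.625 mol
n(Z) = 716.0 / 24.0 = 29.83 mol
n/ν for J = 7.863/1 = 7.863
n/ν for A = 4.625/1 = 4.625
n/ν for Z = 29.83/4 = 7.458
Smallest n/ν is A → limiting reagent.
Z consumed = (4/1) × 4.625 = 18.50 mol
Z remaining = 29.83 − 18.50 = 11.33 mol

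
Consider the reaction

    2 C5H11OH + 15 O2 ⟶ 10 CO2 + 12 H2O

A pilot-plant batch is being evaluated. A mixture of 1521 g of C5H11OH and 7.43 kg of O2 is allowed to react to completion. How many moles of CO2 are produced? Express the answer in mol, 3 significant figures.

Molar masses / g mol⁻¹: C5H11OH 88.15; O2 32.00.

86.3 mol

n(C5H11OH) = 1521 / 88.15 = 17.25 mol
n(O2) = 7.430×1000 / 32.00 = 232.2 mol
n/ν for C5H11OH = 17.25/2 = 8.625
n/ν for O2 = 232.2/15 = 15.48
Smallest n/ν is C5H11OH → limiting reagent.
n(CO2) = (10/2) × 17.25 = 86.25 mol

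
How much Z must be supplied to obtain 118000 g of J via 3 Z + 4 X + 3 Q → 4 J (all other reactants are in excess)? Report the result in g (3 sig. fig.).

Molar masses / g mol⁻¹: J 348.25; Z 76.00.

19300 g

n(J) = 118000 / 348.25 = 338.8 mol
n(Z) = (3/4) × 338.8 = 254.1 mol
mass = 254.1 × 76.00 = 19310 g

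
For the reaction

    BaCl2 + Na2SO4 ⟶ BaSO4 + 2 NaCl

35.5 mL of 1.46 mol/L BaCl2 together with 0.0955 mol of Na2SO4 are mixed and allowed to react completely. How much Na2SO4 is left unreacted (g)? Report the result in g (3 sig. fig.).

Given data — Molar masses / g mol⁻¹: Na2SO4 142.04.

n(BaCl2) = 1.46 × 35.50/1000 = 0.05183 mol
n(Na2SO4) = 0.09550 mol
n/ν for BaCl2 = 0.05183/1 = 0.05183
n/ν for Na2SO4 = 0.09550/1 = 0.09550
Smallest n/ν is BaCl2 → limiting reagent.
Na2SO4 consumed = (1/1) × 0.05183 = 0.05183 mol
Na2SO4 remaining = 0.09550 − 0.05183 = 0.04367 mol
mass = 0.04367 × 142.04 = 6.203 g

6.20 g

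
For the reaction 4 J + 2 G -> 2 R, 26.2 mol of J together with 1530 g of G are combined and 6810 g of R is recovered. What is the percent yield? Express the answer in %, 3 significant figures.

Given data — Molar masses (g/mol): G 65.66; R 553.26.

94.0 %

n(J) = 26.20 mol
n(G) = 1530 / 65.66 = 23.30 mol
n/ν → J: 6.550, G: 11.65; J is limiting.
theoretical n(R) = (2/4) × 26.20 = 13.10 mol → 7248 g
% yield = 6810 / 7248 × 100 = 93.96 %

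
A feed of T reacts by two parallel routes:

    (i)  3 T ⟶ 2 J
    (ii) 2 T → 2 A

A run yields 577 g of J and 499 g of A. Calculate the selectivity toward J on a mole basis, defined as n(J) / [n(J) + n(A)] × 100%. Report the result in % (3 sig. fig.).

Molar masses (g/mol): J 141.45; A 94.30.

n(J) = 577 / 141.45 = 4.079 mol
n(A) = 499 / 94.30 = 5.292 mol
selectivity = 4.079/(4.079+5.292) × 100 = 43.53 %

43.5 %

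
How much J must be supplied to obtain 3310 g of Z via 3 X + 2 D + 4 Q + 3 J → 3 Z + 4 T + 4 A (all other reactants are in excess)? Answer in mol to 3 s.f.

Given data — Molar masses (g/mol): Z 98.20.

33.7 mol

n(Z) = 3310 / 98.20 = 33.71 mol
n(J) = (3/3) × 33.71 = 33.71 mol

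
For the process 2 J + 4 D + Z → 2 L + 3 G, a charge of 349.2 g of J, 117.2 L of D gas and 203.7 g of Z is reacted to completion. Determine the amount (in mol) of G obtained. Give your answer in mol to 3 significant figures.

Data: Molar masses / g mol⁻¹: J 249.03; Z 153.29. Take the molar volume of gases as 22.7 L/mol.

n(J) = 349.2 / 249.03 = 1.402 mol
n(D) = 117.2 / 22.7 = 5.163 mol
n(Z) = 203.7 / 153.29 = 1.329 mol
n/ν for J = 1.402/2 = 0.7010
n/ν for D = 5.163/4 = 1.291
n/ν for Z = 1.329/1 = 1.329
Smallest n/ν is J → limiting reagent.
n(G) = (3/2) × 1.402 = 2.103 mol

2.10 mol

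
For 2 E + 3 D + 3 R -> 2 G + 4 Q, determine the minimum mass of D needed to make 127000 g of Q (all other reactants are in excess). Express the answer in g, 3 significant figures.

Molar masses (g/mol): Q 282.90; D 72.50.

n(Q) = 127000 / 282.90 = 448.9 mol
n(D) = (3/4) × 448.9 = 336.7 mol
mass = 336.7 × 72.50 = 24410 g

24400 g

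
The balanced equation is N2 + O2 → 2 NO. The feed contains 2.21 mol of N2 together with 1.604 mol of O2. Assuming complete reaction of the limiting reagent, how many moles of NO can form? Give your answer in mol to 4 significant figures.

3.208 mol

n(N2) = 2.210 mol
n(O2) = 1.604 mol
n/ν for N2 = 2.210/1 = 2.210
n/ν for O2 = 1.604/1 = 1.604
Smallest n/ν is O2 → limiting reagent.
n(NO) = (2/1) × 1.604 = 3.208 mol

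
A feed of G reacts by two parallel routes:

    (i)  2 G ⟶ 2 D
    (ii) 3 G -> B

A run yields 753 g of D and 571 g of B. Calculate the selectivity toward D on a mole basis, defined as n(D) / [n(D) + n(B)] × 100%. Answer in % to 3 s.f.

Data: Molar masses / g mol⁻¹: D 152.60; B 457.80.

n(D) = 753 / 152.60 = 4.934 mol
n(B) = 571 / 457.80 = 1.247 mol
selectivity = 4.934/(4.934+1.247) × 100 = 79.83 %

79.8 %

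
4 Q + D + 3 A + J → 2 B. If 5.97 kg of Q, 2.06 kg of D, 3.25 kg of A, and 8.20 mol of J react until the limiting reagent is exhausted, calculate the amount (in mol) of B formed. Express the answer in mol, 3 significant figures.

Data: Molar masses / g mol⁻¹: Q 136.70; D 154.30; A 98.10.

16.4 mol

n(Q) = 5.970×1000 / 136.70 = 43.67 mol
n(D) = 2.060×1000 / 154.30 = 13.35 mol
n(A) = 3.250×1000 / 98.10 = 33.13 mol
n(J) = 8.200 mol
n/ν → Q: 10.92, D: 13.35, A: 11.04, J: 8.200; J is limiting.
n(B) = (2/1) × 8.200 = 16.40 mol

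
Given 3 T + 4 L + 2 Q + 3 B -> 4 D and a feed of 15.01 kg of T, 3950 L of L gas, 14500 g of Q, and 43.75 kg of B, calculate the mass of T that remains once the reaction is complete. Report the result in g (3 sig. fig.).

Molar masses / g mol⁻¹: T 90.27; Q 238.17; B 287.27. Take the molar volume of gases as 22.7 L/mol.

6770 g

n(T) = 15.01×1000 / 90.27 = 166.3 mol
n(L) = 3950 / 22.7 = 174.0 mol
n(Q) = 14500 / 238.17 = 60.88 mol
n(B) = 43.75×1000 / 287.27 = 152.3 mol
n/ν for T = 166.3/3 = 55.43
n/ν for L = 174.0/4 = 43.50
n/ν for Q = 60.88/2 = 30.44
n/ν for B = 152.3/3 = 50.77
Smallest n/ν is Q → limiting reagent.
T consumed = (3/2) × 60.88 = 91.32 mol
T remaining = 166.3 − 91.32 = 74.98 mol
mass = 74.98 × 90.27 = 6768 g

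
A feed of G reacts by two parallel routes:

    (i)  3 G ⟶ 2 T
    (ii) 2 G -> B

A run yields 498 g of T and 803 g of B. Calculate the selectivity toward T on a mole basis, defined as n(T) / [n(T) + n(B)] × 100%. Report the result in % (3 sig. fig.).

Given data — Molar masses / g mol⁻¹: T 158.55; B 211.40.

45.3 %

n(T) = 498 / 158.55 = 3.141 mol
n(B) = 803 / 211.40 = 3.798 mol
selectivity = 3.141/(3.141+3.798) × 100 = 45.27 %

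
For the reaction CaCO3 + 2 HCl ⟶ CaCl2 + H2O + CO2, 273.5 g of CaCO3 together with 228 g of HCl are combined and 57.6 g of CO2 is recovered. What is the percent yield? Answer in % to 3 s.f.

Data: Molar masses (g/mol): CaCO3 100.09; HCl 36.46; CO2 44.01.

n(CaCO3) = 273.5 / 100.09 = 2.733 mol
n(HCl) = 228.0 / 36.46 = 6.253 mol
n/ν for CaCO3 = 2.733/1 = 2.733
n/ν for HCl = 6.253/2 = 3.127
Smallest n/ν is CaCO3 → limiting reagent.
theoretical n(CO2) = (1/1) × 2.733 = 2.733 mol → 120.3 g
% yield = 57.6 / 120.3 × 100 = 47.88 %

47.9 %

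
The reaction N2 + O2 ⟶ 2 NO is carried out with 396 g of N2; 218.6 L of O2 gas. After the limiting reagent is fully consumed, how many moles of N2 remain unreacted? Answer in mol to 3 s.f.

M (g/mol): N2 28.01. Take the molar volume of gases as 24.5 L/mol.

5.22 mol

n(N2) = 396.0 / 28.01 = 14.14 mol
n(O2) = 218.6 / 24.5 = 8.922 mol
n/ν for N2 = 14.14/1 = 14.14
n/ν for O2 = 8.922/1 = 8.922
Smallest n/ν is O2 → limiting reagent.
N2 consumed = (1/1) × 8.922 = 8.922 mol
N2 remaining = 14.14 − 8.922 = 5.218 mol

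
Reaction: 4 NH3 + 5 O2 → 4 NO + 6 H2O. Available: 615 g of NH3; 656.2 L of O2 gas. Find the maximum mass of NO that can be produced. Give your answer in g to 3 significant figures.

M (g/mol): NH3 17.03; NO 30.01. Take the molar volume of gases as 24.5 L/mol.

n(NH3) = 615.0 / 17.03 = 36.11 mol
n(O2) = 656.2 / 24.5 = 26.78 mol
n/ν → NH3: 9.028, O2: 5.356; O2 is limiting.
n(NO) = (4/5) × 26.78 = 21.42 mol
mass = 21.42 × 30.01 = 642.8 g

643 g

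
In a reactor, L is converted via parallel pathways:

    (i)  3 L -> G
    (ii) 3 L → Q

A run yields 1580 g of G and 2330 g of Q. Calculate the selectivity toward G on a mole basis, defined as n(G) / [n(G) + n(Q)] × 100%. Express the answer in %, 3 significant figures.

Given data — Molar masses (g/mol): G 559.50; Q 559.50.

n(G) = 1580 / 559.50 = 2.824 mol
n(Q) = 2330 / 559.50 = 4.164 mol
selectivity = 2.824/(2.824+4.164) × 100 = 40.41 %

40.4 %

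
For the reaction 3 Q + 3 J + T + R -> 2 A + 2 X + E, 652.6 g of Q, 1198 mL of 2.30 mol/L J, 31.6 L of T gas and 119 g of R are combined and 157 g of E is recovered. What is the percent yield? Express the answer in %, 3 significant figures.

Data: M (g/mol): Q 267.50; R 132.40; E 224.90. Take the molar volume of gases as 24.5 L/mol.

n(Q) = 652.6 / 267.50 = 2.440 mol
n(J) = 2.30 × 1198/1000 = 2.755 mol
n(T) = 31.60 / 24.5 = 1.290 mol
n(R) = 119.0 / 132.40 = 0.8988 mol
n/ν for Q = 2.440/3 = 0.8133
n/ν for J = 2.755/3 = 0.9183
n/ν for T = 1.290/1 = 1.290
n/ν for R = 0.8988/1 = 0.8988
Smallest n/ν is Q → limiting reagent.
theoretical n(E) = (1/3) × 2.440 = 0.8133 mol → 182.9 g
% yield = 157 / 182.9 × 100 = 85.84 %

85.8 %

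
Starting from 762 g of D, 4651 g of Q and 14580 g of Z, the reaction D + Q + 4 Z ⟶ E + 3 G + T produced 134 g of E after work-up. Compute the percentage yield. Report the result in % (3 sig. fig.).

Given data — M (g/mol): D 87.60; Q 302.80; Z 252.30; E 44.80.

n(D) = 762.0 / 87.60 = 8.699 mol
n(Q) = 4651 / 302.80 = 15.36 mol
n(Z) = 14580 / 252.30 = 57.79 mol
n/ν for D = 8.699/1 = 8.699
n/ν for Q = 15.36/1 = 15.36
n/ν for Z = 57.79/4 = 14.45
Smallest n/ν is D → limiting reagent.
theoretical n(E) = (1/1) × 8.699 = 8.699 mol → 389.7 g
% yield = 134 / 389.7 × 100 = 34.39 %

34.4 %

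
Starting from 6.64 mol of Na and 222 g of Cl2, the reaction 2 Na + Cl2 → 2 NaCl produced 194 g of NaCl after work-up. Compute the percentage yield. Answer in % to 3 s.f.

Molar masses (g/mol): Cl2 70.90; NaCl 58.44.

n(Na) = 6.640 mol
n(Cl2) = 222.0 / 70.90 = 3.131 mol
n/ν for Na = 6.640/2 = 3.320
n/ν for Cl2 = 3.131/1 = 3.131
Smallest n/ν is Cl2 → limiting reagent.
theoretical n(NaCl) = (2/1) × 3.131 = 6.262 mol → 366.0 g
% yield = 194 / 366.0 × 100 = 53.01 %

53.0 %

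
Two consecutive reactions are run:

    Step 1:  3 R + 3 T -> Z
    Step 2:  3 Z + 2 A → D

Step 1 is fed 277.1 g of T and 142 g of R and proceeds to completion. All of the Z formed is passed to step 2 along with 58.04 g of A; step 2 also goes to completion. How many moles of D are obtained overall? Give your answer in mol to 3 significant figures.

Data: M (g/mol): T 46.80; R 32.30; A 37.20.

0.488 mol

Step 1:
n(T) = 277.1 / 46.80 = 5.921 mol
n(R) = 142.0 / 32.30 = 4.396 mol
n/ν for T = 5.921/3 = 1.974
n/ν for R = 4.396/3 = 1.465
Smallest n/ν is R → limiting reagent.
n(Z) produced = (1/3) × 4.396 = 1.465 mol
Step 2:
n(Z) available = 1.465 mol
n(A) = 58.04 / 37.20 = 1.560 mol
n/ν for Z = 1.465/3 = 0.4883
n/ν for A = 1.560/2 = 0.7800
Smallest n/ν is Z → limiting reagent.
n(D) = (1/3) × 1.465 = 0.4883 mol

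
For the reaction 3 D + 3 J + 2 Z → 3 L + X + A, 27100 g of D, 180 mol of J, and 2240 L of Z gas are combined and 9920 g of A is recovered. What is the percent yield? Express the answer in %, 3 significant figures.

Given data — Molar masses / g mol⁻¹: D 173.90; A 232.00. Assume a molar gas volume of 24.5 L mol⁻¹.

93.5 %

n(D) = 27100 / 173.90 = 155.8 mol
n(J) = 180.0 mol
n(Z) = 2240 / 24.5 = 91.43 mol
n/ν for D = 155.8/3 = 51.93
n/ν for J = 180.0/3 = 60.00
n/ν for Z = 91.43/2 = 45.72
Smallest n/ν is Z → limiting reagent.
theoretical n(A) = (1/2) × 91.43 = 45.72 mol → 10610 g
% yield = 9920 / 10610 × 100 = 93.50 %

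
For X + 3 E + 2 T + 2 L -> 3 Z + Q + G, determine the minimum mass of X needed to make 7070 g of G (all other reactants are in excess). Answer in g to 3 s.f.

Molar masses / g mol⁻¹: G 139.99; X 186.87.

n(G) = 7070 / 139.99 = 50.50 mol
n(X) = (1/1) × 50.50 = 50.50 mol
mass = 50.50 × 186.87 = 9437 g

9440 g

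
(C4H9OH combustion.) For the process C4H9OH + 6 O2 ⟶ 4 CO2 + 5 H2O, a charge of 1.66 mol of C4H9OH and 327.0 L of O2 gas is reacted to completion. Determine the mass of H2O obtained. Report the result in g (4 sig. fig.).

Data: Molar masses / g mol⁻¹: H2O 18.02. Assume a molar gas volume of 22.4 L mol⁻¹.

149.6 g

n(C4H9OH) = 1.660 mol
n(O2) = 327.0 / 22.4 = 14.60 mol
n/ν for C4H9OH = 1.660/1 = 1.660
n/ν for O2 = 14.60/6 = 2.433
Smallest n/ν is C4H9OH → limiting reagent.
n(H2O) = (5/1) × 1.660 = 8.300 mol
mass = 8.300 × 18.02 = 149.6 g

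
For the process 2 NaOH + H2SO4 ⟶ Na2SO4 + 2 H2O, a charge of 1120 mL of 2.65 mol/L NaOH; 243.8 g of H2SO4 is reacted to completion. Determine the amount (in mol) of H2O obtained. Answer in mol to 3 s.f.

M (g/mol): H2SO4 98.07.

n(NaOH) = 2.65 × 1120/1000 = 2.968 mol
n(H2SO4) = 243.8 / 98.07 = 2.486 mol
n/ν for NaOH = 2.968/2 = 1.484
n/ν for H2SO4 = 2.486/1 = 2.486
Smallest n/ν is NaOH → limiting reagent.
n(H2O) = (2/2) × 2.968 = 2.968 mol

2.97 mol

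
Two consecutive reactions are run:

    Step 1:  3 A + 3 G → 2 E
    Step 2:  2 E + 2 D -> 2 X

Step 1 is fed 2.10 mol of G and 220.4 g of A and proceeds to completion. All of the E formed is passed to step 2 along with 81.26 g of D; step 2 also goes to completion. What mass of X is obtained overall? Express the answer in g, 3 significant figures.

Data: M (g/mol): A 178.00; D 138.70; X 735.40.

431 g

Step 1:
n(G) = 2.100 mol
n(A) = 220.4 / 178.00 = 1.238 mol
n/ν for G = 2.100/3 = 0.7000
n/ν for A = 1.238/3 = 0.4127
Smallest n/ν is A → limiting reagent.
n(E) produced = (2/3) × 1.238 = 0.8253 mol
Step 2:
n(E) available = 0.8253 mol
n(D) = 81.26 / 138.70 = 0.5859 mol
n/ν for E = 0.8253/2 = 0.4127
n/ν for D = 0.5859/2 = 0.2930
Smallest n/ν is D → limiting reagent.
n(X) = (2/2) × 0.5859 = 0.5859 mol
mass = 0.5859 × 735.40 = 430.9 g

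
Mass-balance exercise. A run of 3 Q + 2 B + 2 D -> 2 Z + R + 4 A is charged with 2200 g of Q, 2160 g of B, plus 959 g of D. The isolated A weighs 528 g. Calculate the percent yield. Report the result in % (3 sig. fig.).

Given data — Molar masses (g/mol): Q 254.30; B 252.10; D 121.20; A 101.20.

45.2 %

n(Q) = 2200 / 254.30 = 8.651 mol
n(B) = 2160 / 252.10 = 8.568 mol
n(D) = 959.0 / 121.20 = 7.913 mol
n/ν for Q = 8.651/3 = 2.884
n/ν for B = 8.568/2 = 4.284
n/ν for D = 7.913/2 = 3.957
Smallest n/ν is Q → limiting reagent.
theoretical n(A) = (4/3) × 8.651 = 11.53 mol → 1167 g
% yield = 528 / 1167 × 100 = 45.24 %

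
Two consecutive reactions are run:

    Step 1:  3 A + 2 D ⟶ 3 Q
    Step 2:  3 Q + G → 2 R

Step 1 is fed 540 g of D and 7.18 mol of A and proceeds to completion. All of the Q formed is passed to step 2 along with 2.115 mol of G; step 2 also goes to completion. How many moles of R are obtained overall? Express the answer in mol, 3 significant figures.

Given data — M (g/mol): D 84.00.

4.23 mol

Step 1:
n(D) = 540.0 / 84.00 = 6.429 mol
n(A) = 7.180 mol
n/ν for D = 6.429/2 = 3.215
n/ν for A = 7.180/3 = 2.393
Smallest n/ν is A → limiting reagent.
n(Q) produced = (3/3) × 7.180 = 7.180 mol
Step 2:
n(Q) available = 7.180 mol
n(G) = 2.115 mol
n/ν for Q = 7.180/3 = 2.393
n/ν for G = 2.115/1 = 2.115
Smallest n/ν is G → limiting reagent.
n(R) = (2/1) × 2.115 = 4.230 mol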